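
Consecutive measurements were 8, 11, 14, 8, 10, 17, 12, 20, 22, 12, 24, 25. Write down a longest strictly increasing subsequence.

8, 11, 14, 17, 20, 22, 24, 25

Patience tails give the LIS length; then backtrack through the dp parents:
8 → extends → [8]
11 → extends → [8, 11]
14 → extends → [8, 11, 14]
8 → already a tail → [8, 11, 14]
10 → replaces 11 → [8, 10, 14]
17 → extends → [8, 10, 14, 17]
12 → replaces 14 → [8, 10, 12, 17]
20 → extends → [8, 10, 12, 17, 20]
22 → extends → [8, 10, 12, 17, 20, 22]
12 → already a tail → [8, 10, 12, 17, 20, 22]
24 → extends → [8, 10, 12, 17, 20, 22, 24]
25 → extends → [8, 10, 12, 17, 20, 22, 24, 25]
Length 8; one witness is 8, 11, 14, 17, 20, 22, 24, 25.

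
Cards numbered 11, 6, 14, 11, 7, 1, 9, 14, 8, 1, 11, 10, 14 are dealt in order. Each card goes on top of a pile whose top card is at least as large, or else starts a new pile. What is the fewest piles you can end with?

5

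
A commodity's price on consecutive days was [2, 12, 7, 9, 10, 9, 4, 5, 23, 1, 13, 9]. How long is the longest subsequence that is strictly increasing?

5

Track the smallest tail for each achievable length (strict):
2 → extends → [2]
12 → extends → [2, 12]
7 → replaces 12 → [2, 7]
9 → extends → [2, 7, 9]
10 → extends → [2, 7, 9, 10]
9 → already a tail → [2, 7, 9, 10]
4 → replaces 7 → [2, 4, 9, 10]
5 → replaces 9 → [2, 4, 5, 10]
23 → extends → [2, 4, 5, 10, 23]
1 → replaces 2 → [1, 4, 5, 10, 23]
13 → replaces 23 → [1, 4, 5, 10, 13]
9 → replaces 10 → [1, 4, 5, 9, 13]
Five tails, so the longest strictly increasing subsequence has length 5 (e.g. 2, 7, 9, 10, 23).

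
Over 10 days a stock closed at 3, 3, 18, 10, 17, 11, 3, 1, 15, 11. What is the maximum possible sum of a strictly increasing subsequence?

39

Let S[i] be the best sum of a strictly increasing subsequence ending at i:
i:      1  2  3  4  5  6  7  8  9 10
a[i]:   3  3 18 10 17 11  3  1 15 11
S:      3  3 21 13 30 24  3  1 39 24
Maximum is 39 (e.g. 3 + 10 + 11 + 15).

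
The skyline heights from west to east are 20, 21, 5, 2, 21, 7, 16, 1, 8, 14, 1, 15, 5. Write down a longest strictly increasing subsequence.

5, 7, 8, 14, 15

Patience tails give the LIS length; then backtrack through the dp parents:
20 → extends → [20]
21 → extends → [20, 21]
5 → replaces 20 → [5, 21]
2 → replaces 5 → [2, 21]
21 → already a tail → [2, 21]
7 → replaces 21 → [2, 7]
16 → extends → [2, 7, 16]
1 → replaces 2 → [1, 7, 16]
8 → replaces 16 → [1, 7, 8]
14 → extends → [1, 7, 8, 14]
1 → already a tail → [1, 7, 8, 14]
15 → extends → [1, 7, 8, 14, 15]
5 → replaces 7 → [1, 5, 8, 14, 15]
Length 5; one witness is 5, 7, 8, 14, 15.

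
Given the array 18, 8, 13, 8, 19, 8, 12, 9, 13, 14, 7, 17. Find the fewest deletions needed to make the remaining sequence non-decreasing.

Fewest deletions = n − (longest non-decreasing subsequence).
Patience tails:
18 → extends → [18]
8 → replaces 18 → [8]
13 → extends → [8, 13]
8 → replaces 13 → [8, 8]
19 → extends → [8, 8, 19]
8 → replaces 19 → [8, 8, 8]
12 → extends → [8, 8, 8, 12]
9 → replaces 12 → [8, 8, 8, 9]
13 → extends → [8, 8, 8, 9, 13]
14 → extends → [8, 8, 8, 9, 13, 14]
7 → replaces 8 → [7, 8, 8, 9, 13, 14]
17 → extends → [7, 8, 8, 9, 13, 14, 17]
Longest non-decreasing subsequence has length 7, so deletions = 12 − 7 = 5.

5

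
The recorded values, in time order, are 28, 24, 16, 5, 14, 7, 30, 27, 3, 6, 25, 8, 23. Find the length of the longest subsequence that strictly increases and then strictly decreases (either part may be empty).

inc[i] = longest strictly increasing subsequence ending at i; dec[i] = longest strictly decreasing subsequence starting at i:
i:      1  2  3  4  5  6  7  8  9 10 11 12 13
a[i]:  28 24 16  5 14  7 30 27  3  6 25  8 23
inc:    1  1  1  1  2  2  3  3  1  2  3  3  4
dec:    6  5  4  2  3  2  4  3  1  1  2  1  1
Best peak at i=1 (value 28): inc=1, dec=6, length 1+6−1 = 6.

6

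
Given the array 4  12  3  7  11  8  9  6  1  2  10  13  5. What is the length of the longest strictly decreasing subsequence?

5

Let dp[i] be the longest strictly decreasing subsequence ending at i:
i:      1  2  3  4  5  6  7  8  9 10 11 12 13
a[i]:   4 12  3  7 11  8  9  6  1  2 10 13  5
dp:     1  1  2  2  2  3  3  4  5  5  3  1  5
Maximum is 5.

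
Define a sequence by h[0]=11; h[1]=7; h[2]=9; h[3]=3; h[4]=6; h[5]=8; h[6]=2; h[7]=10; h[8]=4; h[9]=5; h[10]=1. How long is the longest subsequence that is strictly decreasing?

Let dp[i] be the longest strictly decreasing subsequence ending at i:
i:      0  1  2  3  4  5  6  7  8  9 10
h[i]:  11  7  9  3  6  8  2 10  4  5  1
dp:     1  2  2  3  3  3  4  2  4  4  5
Maximum is 5.

5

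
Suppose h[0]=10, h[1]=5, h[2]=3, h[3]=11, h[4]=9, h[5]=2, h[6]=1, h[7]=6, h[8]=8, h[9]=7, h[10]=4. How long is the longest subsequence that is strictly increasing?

Let dp[i] be the length of the longest such subsequence ending at index i:
i:      0  1  2  3  4  5  6  7  8  9 10
h[i]:  10  5  3 11  9  2  1  6  8  7  4
dp:     1  1  1  2  2  1  1  2  3  3  2
Maximum dp value is 3.

3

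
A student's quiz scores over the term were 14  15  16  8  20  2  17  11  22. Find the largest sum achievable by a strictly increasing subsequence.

Let S[i] be the best sum of a strictly increasing subsequence ending at i:
i:      1  2  3  4  5  6  7  8  9
a[i]:  14 15 16  8 20  2 17 11 22
S:     14 29 45  8 65  2 62 19 87
Maximum is 87 (e.g. 14 + 15 + 16 + 20 + 22).

87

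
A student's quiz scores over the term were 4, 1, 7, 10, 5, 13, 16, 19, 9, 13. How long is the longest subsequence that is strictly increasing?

6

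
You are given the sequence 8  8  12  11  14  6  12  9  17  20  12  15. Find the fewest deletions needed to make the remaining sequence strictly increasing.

7

Fewest deletions = n − (longest strictly increasing subsequence).
i:      1  2  3  4  5  6  7  8  9 10 11 12
a[i]:   8  8 12 11 14  6 12  9 17 20 12 15
dp:     1  1  2  2  3  1  3  2  4  5  3  4
max dp = 5, so deletions = 12 − 5 = 7.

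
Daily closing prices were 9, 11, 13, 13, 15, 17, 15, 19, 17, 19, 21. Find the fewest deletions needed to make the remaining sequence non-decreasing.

Fewest deletions = n − (longest non-decreasing subsequence).
Patience tails:
9 → extends → [9]
11 → extends → [9, 11]
13 → extends → [9, 11, 13]
13 → extends → [9, 11, 13, 13]
15 → extends → [9, 11, 13, 13, 15]
17 → extends → [9, 11, 13, 13, 15, 17]
15 → replaces 17 → [9, 11, 13, 13, 15, 15]
19 → extends → [9, 11, 13, 13, 15, 15, 19]
17 → replaces 19 → [9, 11, 13, 13, 15, 15, 17]
19 → extends → [9, 11, 13, 13, 15, 15, 17, 19]
21 → extends → [9, 11, 13, 13, 15, 15, 17, 19, 21]
Longest non-decreasing subsequence has length 9, so deletions = 11 − 9 = 2.

2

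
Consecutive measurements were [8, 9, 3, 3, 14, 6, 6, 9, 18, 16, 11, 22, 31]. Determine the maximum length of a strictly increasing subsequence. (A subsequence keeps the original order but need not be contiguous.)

6

Let dp[i] be the length of the longest such subsequence ending at index i:
i:      1  2  3  4  5  6  7  8  9 10 11 12 13
a[i]:   8  9  3  3 14  6  6  9 18 16 11 22 31
dp:     1  2  1  1  3  2  2  3  4  4  4  5  6
Maximum dp value is 6.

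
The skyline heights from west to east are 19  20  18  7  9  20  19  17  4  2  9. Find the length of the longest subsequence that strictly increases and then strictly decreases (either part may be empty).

7

inc[i] = longest strictly increasing subsequence ending at i; dec[i] = longest strictly decreasing subsequence starting at i:
i:      1  2  3  4  5  6  7  8  9 10 11
a[i]:  19 20 18  7  9 20 19 17  4  2  9
inc:    1  2  1  1  2  3  3  3  1  1  2
dec:    5  5  4  3  3  5  4  3  2  1  1
Best peak at i=6 (value 20): inc=3, dec=5, length 3+5−1 = 7.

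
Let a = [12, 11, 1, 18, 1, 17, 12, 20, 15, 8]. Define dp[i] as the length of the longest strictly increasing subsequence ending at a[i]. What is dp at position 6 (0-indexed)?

2

dp[i] = 1 + max{dp[j] : j<i, a[j]<a[i]} (or 1 if no such j):
i:      0  1  2  3  4  5  6  7  8  9
a[i]:  12 11  1 18  1 17 12 20 15  8
dp:     1  1  1  2  1  2  2  3  3  2
At index 6 the value is 2.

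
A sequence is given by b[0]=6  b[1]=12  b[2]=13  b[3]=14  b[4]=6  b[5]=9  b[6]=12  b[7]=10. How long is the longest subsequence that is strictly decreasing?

3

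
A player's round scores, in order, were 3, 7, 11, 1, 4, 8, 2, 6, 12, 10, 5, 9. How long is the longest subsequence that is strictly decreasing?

4

Negate each value so 'decreasing' becomes 'increasing', then run patience tails on the negated sequence:
-3 → extends → [-3]
-7 → replaces -3 → [-7]
-11 → replaces -7 → [-11]
-1 → extends → [-11, -1]
-4 → replaces -1 → [-11, -4]
-8 → replaces -4 → [-11, -8]
-2 → extends → [-11, -8, -2]
-6 → replaces -2 → [-11, -8, -6]
-12 → replaces -11 → [-12, -8, -6]
-10 → replaces -8 → [-12, -10, -6]
-5 → extends → [-12, -10, -6, -5]
-9 → replaces -6 → [-12, -10, -9, -5]
Four tails, so the longest strictly decreasing subsequence of the original has length 4.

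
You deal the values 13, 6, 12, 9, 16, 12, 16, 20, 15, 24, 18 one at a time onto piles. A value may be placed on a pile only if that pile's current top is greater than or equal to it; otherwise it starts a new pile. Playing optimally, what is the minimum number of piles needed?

6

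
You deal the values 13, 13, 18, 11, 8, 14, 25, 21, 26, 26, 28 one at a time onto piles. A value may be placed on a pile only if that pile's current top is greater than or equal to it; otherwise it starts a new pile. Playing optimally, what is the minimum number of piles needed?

Place each on the leftmost legal pile:
13 → new pile 1 (tops now [13])
13 → pile 1 (tops now [13])
18 → new pile 2 (tops now [13, 18])
11 → pile 1 (tops now [11, 18])
8 → pile 1 (tops now [8, 18])
14 → pile 2 (tops now [8, 14])
25 → new pile 3 (tops now [8, 14, 25])
21 → pile 3 (tops now [8, 14, 21])
26 → new pile 4 (tops now [8, 14, 21, 26])
26 → pile 4 (tops now [8, 14, 21, 26])
28 → new pile 5 (tops now [8, 14, 21, 26, 28])
Five piles.

5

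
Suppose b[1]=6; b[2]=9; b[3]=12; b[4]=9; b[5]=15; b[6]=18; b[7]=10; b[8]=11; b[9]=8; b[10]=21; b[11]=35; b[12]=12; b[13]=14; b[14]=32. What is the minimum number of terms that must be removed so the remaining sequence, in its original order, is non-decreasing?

6

Fewest deletions = n − (longest non-decreasing subsequence).
i:      1  2  3  4  5  6  7  8  9 10 11 12 13 14
b[i]:   6  9 12  9 15 18 10 11  8 21 35 12 14 32
dp:     1  2  3  3  4  5  4  5  2  6  7  6  7  8
max dp = 8, so deletions = 14 − 8 = 6.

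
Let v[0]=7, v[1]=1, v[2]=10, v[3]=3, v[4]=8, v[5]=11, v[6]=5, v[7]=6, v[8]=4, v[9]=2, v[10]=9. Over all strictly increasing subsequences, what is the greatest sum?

28

Let S[i] be the best sum of a strictly increasing subsequence ending at i:
i:      0  1  2  3  4  5  6  7  8  9 10
v[i]:   7  1 10  3  8 11  5  6  4  2  9
S:      7  1 17  4 15 28  9 15  8  3 24
Maximum is 28 (e.g. 7 + 10 + 11).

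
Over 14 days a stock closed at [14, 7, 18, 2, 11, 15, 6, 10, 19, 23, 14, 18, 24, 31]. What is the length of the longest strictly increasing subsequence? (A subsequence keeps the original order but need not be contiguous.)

7

Track the smallest tail for each achievable length (strict):
14 → extends → [14]
7 → replaces 14 → [7]
18 → extends → [7, 18]
2 → replaces 7 → [2, 18]
11 → replaces 18 → [2, 11]
15 → extends → [2, 11, 15]
6 → replaces 11 → [2, 6, 15]
10 → replaces 15 → [2, 6, 10]
19 → extends → [2, 6, 10, 19]
23 → extends → [2, 6, 10, 19, 23]
14 → replaces 19 → [2, 6, 10, 14, 23]
18 → replaces 23 → [2, 6, 10, 14, 18]
24 → extends → [2, 6, 10, 14, 18, 24]
31 → extends → [2, 6, 10, 14, 18, 24, 31]
Seven tails, so the longest strictly increasing subsequence has length 7 (e.g. 7, 11, 15, 19, 23, 24, 31).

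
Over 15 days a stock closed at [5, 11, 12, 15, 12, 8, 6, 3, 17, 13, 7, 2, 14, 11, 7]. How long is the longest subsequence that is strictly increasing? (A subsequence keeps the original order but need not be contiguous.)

5

Let dp[i] be the length of the longest such subsequence ending at index i:
i:      1  2  3  4  5  6  7  8  9 10 11 12 13 14 15
a[i]:   5 11 12 15 12  8  6  3 17 13  7  2 14 11  7
dp:     1  2  3  4  3  2  2  1  5  4  3  1  5  4  3
Maximum dp value is 5.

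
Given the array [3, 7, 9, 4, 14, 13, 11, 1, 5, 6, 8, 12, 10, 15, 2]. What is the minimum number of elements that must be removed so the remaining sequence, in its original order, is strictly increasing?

8

Fewest deletions = n − (longest strictly increasing subsequence).
i:      1  2  3  4  5  6  7  8  9 10 11 12 13 14 15
a[i]:   3  7  9  4 14 13 11  1  5  6  8 12 10 15  2
dp:     1  2  3  2  4  4  4  1  3  4  5  6  6  7  2
max dp = 7, so deletions = 15 − 7 = 8.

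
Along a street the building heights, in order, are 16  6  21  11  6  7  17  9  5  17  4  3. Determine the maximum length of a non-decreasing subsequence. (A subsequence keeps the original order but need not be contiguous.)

Let dp[i] be the length of the longest such subsequence ending at index i:
i:      1  2  3  4  5  6  7  8  9 10 11 12
a[i]:  16  6 21 11  6  7 17  9  5 17  4  3
dp:     1  1  2  2  2  3  4  4  1  5  1  1
Maximum dp value is 5.

5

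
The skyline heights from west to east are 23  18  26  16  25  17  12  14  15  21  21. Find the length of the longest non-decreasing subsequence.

Track the smallest tail for each achievable length (allowing ties):
23 → extends → [23]
18 → replaces 23 → [18]
26 → extends → [18, 26]
16 → replaces 18 → [16, 26]
25 → replaces 26 → [16, 25]
17 → replaces 25 → [16, 17]
12 → replaces 16 → [12, 17]
14 → replaces 17 → [12, 14]
15 → extends → [12, 14, 15]
21 → extends → [12, 14, 15, 21]
21 → extends → [12, 14, 15, 21, 21]
Five tails, so the longest non-decreasing subsequence has length 5 (e.g. 12, 14, 15, 21, 21).

5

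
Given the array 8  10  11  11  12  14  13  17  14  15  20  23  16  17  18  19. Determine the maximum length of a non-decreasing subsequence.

Track the smallest tail for each achievable length (allowing ties):
8 → extends → [8]
10 → extends → [8, 10]
11 → extends → [8, 10, 11]
11 → extends → [8, 10, 11, 11]
12 → extends → [8, 10, 11, 11, 12]
14 → extends → [8, 10, 11, 11, 12, 14]
13 → replaces 14 → [8, 10, 11, 11, 12, 13]
17 → extends → [8, 10, 11, 11, 12, 13, 17]
14 → replaces 17 → [8, 10, 11, 11, 12, 13, 14]
15 → extends → [8, 10, 11, 11, 12, 13, 14, 15]
20 → extends → [8, 10, 11, 11, 12, 13, 14, 15, 20]
23 → extends → [8, 10, 11, 11, 12, 13, 14, 15, 20, 23]
16 → replaces 20 → [8, 10, 11, 11, 12, 13, 14, 15, 16, 23]
17 → replaces 23 → [8, 10, 11, 11, 12, 13, 14, 15, 16, 17]
18 → extends → [8, 10, 11, 11, 12, 13, 14, 15, 16, 17, 18]
19 → extends → [8, 10, 11, 11, 12, 13, 14, 15, 16, 17, 18, 19]
Twelve tails, so the longest non-decreasing subsequence has length 12 (e.g. 8, 10, 11, 11, 12, 14, 14, 15, 16, 17, 18, 19).

12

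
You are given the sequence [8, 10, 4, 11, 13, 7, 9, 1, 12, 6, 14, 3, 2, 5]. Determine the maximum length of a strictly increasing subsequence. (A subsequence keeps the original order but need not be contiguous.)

5

Let dp[i] be the length of the longest such subsequence ending at index i:
i:      1  2  3  4  5  6  7  8  9 10 11 12 13 14
a[i]:   8 10  4 11 13  7  9  1 12  6 14  3  2  5
dp:     1  2  1  3  4  2  3  1  4  2  5  2  2  3
Maximum dp value is 5.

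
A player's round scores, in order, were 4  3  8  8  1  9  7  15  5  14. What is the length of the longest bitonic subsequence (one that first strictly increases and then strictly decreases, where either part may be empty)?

5

inc[i] = longest strictly increasing subsequence ending at i; dec[i] = longest strictly decreasing subsequence starting at i:
i:      1  2  3  4  5  6  7  8  9 10
a[i]:   4  3  8  8  1  9  7 15  5 14
inc:    1  1  2  2  1  3  2  4  2  4
dec:    3  2  3  3  1  3  2  2  1  1
Best peak at i=6 (value 9): inc=3, dec=3, length 3+3−1 = 5.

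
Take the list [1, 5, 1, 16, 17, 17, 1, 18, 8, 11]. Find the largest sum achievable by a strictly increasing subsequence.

57

Let S[i] be the best sum of a strictly increasing subsequence ending at i:
i:      1  2  3  4  5  6  7  8  9 10
a[i]:   1  5  1 16 17 17  1 18  8 11
S:      1  6  1 22 39 39  1 57 14 25
Maximum is 57 (e.g. 1 + 5 + 16 + 17 + 18).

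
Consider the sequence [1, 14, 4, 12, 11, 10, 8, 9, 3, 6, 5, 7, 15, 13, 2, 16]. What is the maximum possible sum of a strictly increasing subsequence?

Let S[i] be the best sum of a strictly increasing subsequence ending at i:
i:      1  2  3  4  5  6  7  8  9 10 11 12 13 14 15 16
a[i]:   1 14  4 12 11 10  8  9  3  6  5  7 15 13  2 16
S:      1 15  5 17 16 15 13 22  4 11 10 18 37 35  3 53
Maximum is 53 (e.g. 1 + 4 + 8 + 9 + 15 + 16).

53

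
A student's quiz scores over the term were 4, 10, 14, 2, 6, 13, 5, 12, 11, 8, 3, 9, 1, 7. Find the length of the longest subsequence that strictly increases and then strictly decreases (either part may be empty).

inc[i] = longest strictly increasing subsequence ending at i; dec[i] = longest strictly decreasing subsequence starting at i:
i:      1  2  3  4  5  6  7  8  9 10 11 12 13 14
a[i]:   4 10 14  2  6 13  5 12 11  8  3  9  1  7
inc:    1  2  3  1  2  3  2  3  3  3  2  4  1  3
dec:    3  5  7  2  4  6  3  5  4  3  2  2  1  1
Best peak at i=3 (value 14): inc=3, dec=7, length 3+7−1 = 9.

9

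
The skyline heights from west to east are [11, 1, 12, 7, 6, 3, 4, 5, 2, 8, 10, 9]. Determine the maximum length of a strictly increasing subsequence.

6

Let dp[i] be the length of the longest such subsequence ending at index i:
i:      1  2  3  4  5  6  7  8  9 10 11 12
a[i]:  11  1 12  7  6  3  4  5  2  8 10  9
dp:     1  1  2  2  2  2  3  4  2  5  6  6
Maximum dp value is 6.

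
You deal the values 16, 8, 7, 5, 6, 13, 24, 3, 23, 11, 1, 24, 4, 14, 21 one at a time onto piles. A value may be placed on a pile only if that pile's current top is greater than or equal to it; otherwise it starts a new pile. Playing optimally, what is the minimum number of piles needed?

Place each on the leftmost legal pile:
16 → new pile 1 (tops now [16])
8 → pile 1 (tops now [8])
7 → pile 1 (tops now [7])
5 → pile 1 (tops now [5])
6 → new pile 2 (tops now [5, 6])
13 → new pile 3 (tops now [5, 6, 13])
24 → new pile 4 (tops now [5, 6, 13, 24])
3 → pile 1 (tops now [3, 6, 13, 24])
23 → pile 4 (tops now [3, 6, 13, 23])
11 → pile 3 (tops now [3, 6, 11, 23])
1 → pile 1 (tops now [1, 6, 11, 23])
24 → new pile 5 (tops now [1, 6, 11, 23, 24])
4 → pile 2 (tops now [1, 4, 11, 23, 24])
14 → pile 4 (tops now [1, 4, 11, 14, 24])
21 → pile 5 (tops now [1, 4, 11, 14, 21])
Five piles.

5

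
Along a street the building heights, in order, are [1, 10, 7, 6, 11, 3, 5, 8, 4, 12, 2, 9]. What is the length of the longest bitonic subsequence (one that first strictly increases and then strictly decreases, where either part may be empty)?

inc[i] = longest strictly increasing subsequence ending at i; dec[i] = longest strictly decreasing subsequence starting at i:
i:      1  2  3  4  5  6  7  8  9 10 11 12
a[i]:   1 10  7  6 11  3  5  8  4 12  2  9
inc:    1  2  2  2  3  2  3  4  3  5  2  5
dec:    1  6  5  4  4  2  3  3  2  2  1  1
Best peak at i=2 (value 10): inc=2, dec=6, length 2+6−1 = 7.

7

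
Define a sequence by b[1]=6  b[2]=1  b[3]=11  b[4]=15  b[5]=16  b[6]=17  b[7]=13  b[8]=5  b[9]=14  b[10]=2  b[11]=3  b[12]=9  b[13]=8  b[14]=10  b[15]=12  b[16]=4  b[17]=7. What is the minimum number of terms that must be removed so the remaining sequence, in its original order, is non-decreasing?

11

Fewest deletions = n − (longest non-decreasing subsequence).
i:      1  2  3  4  5  6  7  8  9 10 11 12 13 14 15 16 17
b[i]:   6  1 11 15 16 17 13  5 14  2  3  9  8 10 12  4  7
dp:     1  1  2  3  4  5  3  2  4  2  3  4  4  5  6  4  5
max dp = 6, so deletions = 17 − 6 = 11.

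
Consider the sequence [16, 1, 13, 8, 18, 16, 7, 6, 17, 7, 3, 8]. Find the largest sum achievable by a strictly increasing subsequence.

47

Let S[i] be the best sum of a strictly increasing subsequence ending at i:
i:      1  2  3  4  5  6  7  8  9 10 11 12
a[i]:  16  1 13  8 18 16  7  6 17  7  3  8
S:     16  1 14  9 34 30  8  7 47 14  4 22
Maximum is 47 (e.g. 1 + 13 + 16 + 17).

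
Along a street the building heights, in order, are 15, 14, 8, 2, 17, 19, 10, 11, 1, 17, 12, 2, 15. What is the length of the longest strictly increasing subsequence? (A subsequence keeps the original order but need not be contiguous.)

5

Track the smallest tail for each achievable length (strict):
15 → extends → [15]
14 → replaces 15 → [14]
8 → replaces 14 → [8]
2 → replaces 8 → [2]
17 → extends → [2, 17]
19 → extends → [2, 17, 19]
10 → replaces 17 → [2, 10, 19]
11 → replaces 19 → [2, 10, 11]
1 → replaces 2 → [1, 10, 11]
17 → extends → [1, 10, 11, 17]
12 → replaces 17 → [1, 10, 11, 12]
2 → replaces 10 → [1, 2, 11, 12]
15 → extends → [1, 2, 11, 12, 15]
Five tails, so the longest strictly increasing subsequence has length 5 (e.g. 8, 10, 11, 12, 15).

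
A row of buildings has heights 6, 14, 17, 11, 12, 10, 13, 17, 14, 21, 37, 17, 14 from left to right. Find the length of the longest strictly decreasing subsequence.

3

Let dp[i] be the longest strictly decreasing subsequence ending at i:
i:      1  2  3  4  5  6  7  8  9 10 11 12 13
a[i]:   6 14 17 11 12 10 13 17 14 21 37 17 14
dp:     1  1  1  2  2  3  2  1  2  1  1  2  3
Maximum is 3.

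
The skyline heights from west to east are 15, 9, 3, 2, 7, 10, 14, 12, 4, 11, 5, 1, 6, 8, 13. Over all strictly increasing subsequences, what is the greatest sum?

Let S[i] be the best sum of a strictly increasing subsequence ending at i:
i:      1  2  3  4  5  6  7  8  9 10 11 12 13 14 15
a[i]:  15  9  3  2  7 10 14 12  4 11  5  1  6  8 13
S:     15  9  3  2 10 20 34 32  7 31 12  1 18 26 45
Maximum is 45 (e.g. 3 + 7 + 10 + 12 + 13).

45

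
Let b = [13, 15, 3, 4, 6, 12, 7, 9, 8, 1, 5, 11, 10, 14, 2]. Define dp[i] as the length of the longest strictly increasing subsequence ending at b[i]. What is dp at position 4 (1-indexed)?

dp[i] = 1 + max{dp[j] : j<i, b[j]<b[i]} (or 1 if no such j):
i:      1  2  3  4  5  6  7  8  9 10 11 12 13 14 15
b[i]:  13 15  3  4  6 12  7  9  8  1  5 11 10 14  2
dp:     1  2  1  2  3  4  4  5  5  1  3  6  6  7  2
At index 4 the value is 2.

2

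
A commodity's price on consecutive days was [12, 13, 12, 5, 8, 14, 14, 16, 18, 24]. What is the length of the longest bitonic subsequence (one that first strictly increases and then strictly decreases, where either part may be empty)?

inc[i] = longest strictly increasing subsequence ending at i; dec[i] = longest strictly decreasing subsequence starting at i:
i:      1  2  3  4  5  6  7  8  9 10
a[i]:  12 13 12  5  8 14 14 16 18 24
inc:    1  2  1  1  2  3  3  4  5  6
dec:    2  3  2  1  1  1  1  1  1  1
Best peak at i=10 (value 24): inc=6, dec=1, length 6+1−1 = 6.

6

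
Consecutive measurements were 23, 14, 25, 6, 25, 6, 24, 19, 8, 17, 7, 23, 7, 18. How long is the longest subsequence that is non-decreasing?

5

Let dp[i] be the length of the longest such subsequence ending at index i:
i:      1  2  3  4  5  6  7  8  9 10 11 12 13 14
a[i]:  23 14 25  6 25  6 24 19  8 17  7 23  7 18
dp:     1  1  2  1  3  2  3  3  3  4  3  5  4  5
Maximum dp value is 5.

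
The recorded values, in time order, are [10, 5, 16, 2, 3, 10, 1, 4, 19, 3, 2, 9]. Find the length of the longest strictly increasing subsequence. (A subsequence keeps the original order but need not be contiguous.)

4

Let dp[i] be the length of the longest such subsequence ending at index i:
i:      1  2  3  4  5  6  7  8  9 10 11 12
a[i]:  10  5 16  2  3 10  1  4 19  3  2  9
dp:     1  1  2  1  2  3  1  3  4  2  2  4
Maximum dp value is 4.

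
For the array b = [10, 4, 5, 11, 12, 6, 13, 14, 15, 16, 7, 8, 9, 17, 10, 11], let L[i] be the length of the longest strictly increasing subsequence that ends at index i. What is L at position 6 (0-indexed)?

5

dp[i] = 1 + max{dp[j] : j<i, b[j]<b[i]} (or 1 if no such j):
i:      0  1  2  3  4  5  6  7  8  9 10 11 12 13 14 15
b[i]:  10  4  5 11 12  6 13 14 15 16  7  8  9 17 10 11
dp:     1  1  2  3  4  3  5  6  7  8  4  5  6  9  7  8
At index 6 the value is 5.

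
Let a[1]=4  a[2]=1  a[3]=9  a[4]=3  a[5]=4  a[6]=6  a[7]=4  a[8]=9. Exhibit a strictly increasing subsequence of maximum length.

Patience tails give the LIS length; then backtrack through the dp parents:
4 → extends → [4]
1 → replaces 4 → [1]
9 → extends → [1, 9]
3 → replaces 9 → [1, 3]
4 → extends → [1, 3, 4]
6 → extends → [1, 3, 4, 6]
4 → already a tail → [1, 3, 4, 6]
9 → extends → [1, 3, 4, 6, 9]
Length 5; one witness is 1, 3, 4, 6, 9.

1, 3, 4, 6, 9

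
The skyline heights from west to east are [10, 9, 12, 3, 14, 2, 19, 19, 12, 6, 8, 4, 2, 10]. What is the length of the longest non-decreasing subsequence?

5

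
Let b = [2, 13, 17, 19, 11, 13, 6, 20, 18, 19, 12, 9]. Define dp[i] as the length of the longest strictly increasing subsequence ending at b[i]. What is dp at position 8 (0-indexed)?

dp[i] = 1 + max{dp[j] : j<i, b[j]<b[i]} (or 1 if no such j):
i:      0  1  2  3  4  5  6  7  8  9 10 11
b[i]:   2 13 17 19 11 13  6 20 18 19 12  9
dp:     1  2  3  4  2  3  2  5  4  5  3  3
At index 8 the value is 4.

4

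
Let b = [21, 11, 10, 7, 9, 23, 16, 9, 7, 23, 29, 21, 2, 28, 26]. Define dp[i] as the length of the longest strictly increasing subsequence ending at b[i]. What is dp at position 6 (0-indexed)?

3

dp[i] = 1 + max{dp[j] : j<i, b[j]<b[i]} (or 1 if no such j):
i:      0  1  2  3  4  5  6  7  8  9 10 11 12 13 14
b[i]:  21 11 10  7  9 23 16  9  7 23 29 21  2 28 26
dp:     1  1  1  1  2  3  3  2  1  4  5  4  1  5  5
At index 6 the value is 3.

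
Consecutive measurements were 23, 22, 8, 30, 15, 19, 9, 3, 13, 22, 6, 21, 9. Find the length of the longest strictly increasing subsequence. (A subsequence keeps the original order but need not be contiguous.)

4

Track the smallest tail for each achievable length (strict):
23 → extends → [23]
22 → replaces 23 → [22]
8 → replaces 22 → [8]
30 → extends → [8, 30]
15 → replaces 30 → [8, 15]
19 → extends → [8, 15, 19]
9 → replaces 15 → [8, 9, 19]
3 → replaces 8 → [3, 9, 19]
13 → replaces 19 → [3, 9, 13]
22 → extends → [3, 9, 13, 22]
6 → replaces 9 → [3, 6, 13, 22]
21 → replaces 22 → [3, 6, 13, 21]
9 → replaces 13 → [3, 6, 9, 21]
Four tails, so the longest strictly increasing subsequence has length 4 (e.g. 8, 15, 19, 22).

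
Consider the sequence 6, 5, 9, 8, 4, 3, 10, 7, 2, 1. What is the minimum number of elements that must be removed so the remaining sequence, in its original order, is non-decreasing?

7

Fewest deletions = n − (longest non-decreasing subsequence).
i:      1  2  3  4  5  6  7  8  9 10
a[i]:   6  5  9  8  4  3 10  7  2  1
dp:     1  1  2  2  1  1  3  2  1  1
max dp = 3, so deletions = 10 − 3 = 7.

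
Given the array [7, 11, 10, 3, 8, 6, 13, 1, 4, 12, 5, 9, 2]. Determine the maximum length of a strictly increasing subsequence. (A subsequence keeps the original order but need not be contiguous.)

4

Track the smallest tail for each achievable length (strict):
7 → extends → [7]
11 → extends → [7, 11]
10 → replaces 11 → [7, 10]
3 → replaces 7 → [3, 10]
8 → replaces 10 → [3, 8]
6 → replaces 8 → [3, 6]
13 → extends → [3, 6, 13]
1 → replaces 3 → [1, 6, 13]
4 → replaces 6 → [1, 4, 13]
12 → replaces 13 → [1, 4, 12]
5 → replaces 12 → [1, 4, 5]
9 → extends → [1, 4, 5, 9]
2 → replaces 4 → [1, 2, 5, 9]
Four tails, so the longest strictly increasing subsequence has length 4 (e.g. 3, 4, 5, 9).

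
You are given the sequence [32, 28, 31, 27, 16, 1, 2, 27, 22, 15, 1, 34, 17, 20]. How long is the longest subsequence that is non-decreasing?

5

Let dp[i] be the length of the longest such subsequence ending at index i:
i:      1  2  3  4  5  6  7  8  9 10 11 12 13 14
a[i]:  32 28 31 27 16  1  2 27 22 15  1 34 17 20
dp:     1  1  2  1  1  1  2  3  3  3  2  4  4  5
Maximum dp value is 5.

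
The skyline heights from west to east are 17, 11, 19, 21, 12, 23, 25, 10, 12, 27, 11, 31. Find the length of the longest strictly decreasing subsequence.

Negate each value so 'decreasing' becomes 'increasing', then run patience tails on the negated sequence:
-17 → extends → [-17]
-11 → extends → [-17, -11]
-19 → replaces -17 → [-19, -11]
-21 → replaces -19 → [-21, -11]
-12 → replaces -11 → [-21, -12]
-23 → replaces -21 → [-23, -12]
-25 → replaces -23 → [-25, -12]
-10 → extends → [-25, -12, -10]
-12 → already a tail → [-25, -12, -10]
-27 → replaces -25 → [-27, -12, -10]
-11 → replaces -10 → [-27, -12, -11]
-31 → replaces -27 → [-31, -12, -11]
Three tails, so the longest strictly decreasing subsequence of the original has length 3.

3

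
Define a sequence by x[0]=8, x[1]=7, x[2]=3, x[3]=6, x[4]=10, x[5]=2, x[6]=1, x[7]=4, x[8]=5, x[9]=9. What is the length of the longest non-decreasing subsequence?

Let dp[i] be the length of the longest such subsequence ending at index i:
i:      0  1  2  3  4  5  6  7  8  9
x[i]:   8  7  3  6 10  2  1  4  5  9
dp:     1  1  1  2  3  1  1  2  3  4
Maximum dp value is 4.

4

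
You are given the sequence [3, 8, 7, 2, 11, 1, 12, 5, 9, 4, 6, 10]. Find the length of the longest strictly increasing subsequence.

4

Track the smallest tail for each achievable length (strict):
3 → extends → [3]
8 → extends → [3, 8]
7 → replaces 8 → [3, 7]
2 → replaces 3 → [2, 7]
11 → extends → [2, 7, 11]
1 → replaces 2 → [1, 7, 11]
12 → extends → [1, 7, 11, 12]
5 → replaces 7 → [1, 5, 11, 12]
9 → replaces 11 → [1, 5, 9, 12]
4 → replaces 5 → [1, 4, 9, 12]
6 → replaces 9 → [1, 4, 6, 12]
10 → replaces 12 → [1, 4, 6, 10]
Four tails, so the longest strictly increasing subsequence has length 4 (e.g. 3, 8, 11, 12).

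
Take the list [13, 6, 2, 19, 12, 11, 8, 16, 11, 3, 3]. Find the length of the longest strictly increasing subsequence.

3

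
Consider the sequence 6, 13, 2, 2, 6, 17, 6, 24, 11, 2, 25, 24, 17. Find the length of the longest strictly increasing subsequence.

Let dp[i] be the length of the longest such subsequence ending at index i:
i:      1  2  3  4  5  6  7  8  9 10 11 12 13
a[i]:   6 13  2  2  6 17  6 24 11  2 25 24 17
dp:     1  2  1  1  2  3  2  4  3  1  5  4  4
Maximum dp value is 5.

5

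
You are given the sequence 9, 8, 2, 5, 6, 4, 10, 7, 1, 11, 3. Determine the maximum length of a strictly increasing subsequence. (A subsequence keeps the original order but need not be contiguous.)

5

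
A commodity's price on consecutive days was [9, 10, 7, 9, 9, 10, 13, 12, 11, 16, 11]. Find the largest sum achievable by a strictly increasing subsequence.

55

Let S[i] be the best sum of a strictly increasing subsequence ending at i:
i:      1  2  3  4  5  6  7  8  9 10 11
a[i]:   9 10  7  9  9 10 13 12 11 16 11
S:      9 19  7 16 16 26 39 38 37 55 37
Maximum is 55 (e.g. 7 + 9 + 10 + 13 + 16).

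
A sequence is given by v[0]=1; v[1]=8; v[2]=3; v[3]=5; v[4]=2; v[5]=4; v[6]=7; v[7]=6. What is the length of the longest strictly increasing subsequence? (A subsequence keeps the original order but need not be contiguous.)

Let dp[i] be the length of the longest such subsequence ending at index i:
i:     0 1 2 3 4 5 6 7
v[i]:  1 8 3 5 2 4 7 6
dp:    1 2 2 3 2 3 4 4
Maximum dp value is 4.

4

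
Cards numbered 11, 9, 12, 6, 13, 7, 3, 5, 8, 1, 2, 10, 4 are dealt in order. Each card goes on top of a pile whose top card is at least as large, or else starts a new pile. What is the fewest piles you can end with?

4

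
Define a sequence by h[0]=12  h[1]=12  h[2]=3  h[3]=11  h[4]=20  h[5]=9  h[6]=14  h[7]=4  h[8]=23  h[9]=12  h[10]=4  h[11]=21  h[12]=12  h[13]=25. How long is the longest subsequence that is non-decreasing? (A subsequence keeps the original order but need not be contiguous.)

5

Let dp[i] be the length of the longest such subsequence ending at index i:
i:      0  1  2  3  4  5  6  7  8  9 10 11 12 13
h[i]:  12 12  3 11 20  9 14  4 23 12  4 21 12 25
dp:     1  2  1  2  3  2  3  2  4  3  3  4  4  5
Maximum dp value is 5.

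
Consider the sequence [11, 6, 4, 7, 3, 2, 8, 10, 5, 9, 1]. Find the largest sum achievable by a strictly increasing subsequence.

Let S[i] be the best sum of a strictly increasing subsequence ending at i:
i:      1  2  3  4  5  6  7  8  9 10 11
a[i]:  11  6  4  7  3  2  8 10  5  9  1
S:     11  6  4 13  3  2 21 31  9 30  1
Maximum is 31 (e.g. 6 + 7 + 8 + 10).

31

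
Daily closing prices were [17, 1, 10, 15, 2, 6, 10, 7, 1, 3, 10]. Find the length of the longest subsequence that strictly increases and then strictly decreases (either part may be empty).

inc[i] = longest strictly increasing subsequence ending at i; dec[i] = longest strictly decreasing subsequence starting at i:
i:      1  2  3  4  5  6  7  8  9 10 11
a[i]:  17  1 10 15  2  6 10  7  1  3 10
inc:    1  1  2  3  2  3  4  4  1  3  5
dec:    5  1  3  4  2  2  3  2  1  1  1
Best peak at i=4 (value 15): inc=3, dec=4, length 3+4−1 = 6.

6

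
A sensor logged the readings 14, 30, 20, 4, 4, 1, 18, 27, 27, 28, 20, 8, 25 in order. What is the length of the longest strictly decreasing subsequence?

4

Negate each value so 'decreasing' becomes 'increasing', then run patience tails on the negated sequence:
-14 → extends → [-14]
-30 → replaces -14 → [-30]
-20 → extends → [-30, -20]
-4 → extends → [-30, -20, -4]
-4 → already a tail → [-30, -20, -4]
-1 → extends → [-30, -20, -4, -1]
-18 → replaces -4 → [-30, -20, -18, -1]
-27 → replaces -20 → [-30, -27, -18, -1]
-27 → already a tail → [-30, -27, -18, -1]
-28 → replaces -27 → [-30, -28, -18, -1]
-20 → replaces -18 → [-30, -28, -20, -1]
-8 → replaces -1 → [-30, -28, -20, -8]
-25 → replaces -20 → [-30, -28, -25, -8]
Four tails, so the longest strictly decreasing subsequence of the original has length 4.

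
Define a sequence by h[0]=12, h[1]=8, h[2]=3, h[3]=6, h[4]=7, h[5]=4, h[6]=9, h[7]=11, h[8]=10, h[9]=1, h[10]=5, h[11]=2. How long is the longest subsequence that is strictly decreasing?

5

Negate each value so 'decreasing' becomes 'increasing', then run patience tails on the negated sequence:
-12 → extends → [-12]
-8 → extends → [-12, -8]
-3 → extends → [-12, -8, -3]
-6 → replaces -3 → [-12, -8, -6]
-7 → replaces -6 → [-12, -8, -7]
-4 → extends → [-12, -8, -7, -4]
-9 → replaces -8 → [-12, -9, -7, -4]
-11 → replaces -9 → [-12, -11, -7, -4]
-10 → replaces -7 → [-12, -11, -10, -4]
-1 → extends → [-12, -11, -10, -4, -1]
-5 → replaces -4 → [-12, -11, -10, -5, -1]
-2 → replaces -1 → [-12, -11, -10, -5, -2]
Five tails, so the longest strictly decreasing subsequence of the original has length 5.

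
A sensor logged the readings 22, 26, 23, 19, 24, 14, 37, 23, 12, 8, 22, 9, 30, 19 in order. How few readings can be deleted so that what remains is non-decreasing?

Fewest deletions = n − (longest non-decreasing subsequence).
i:      1  2  3  4  5  6  7  8  9 10 11 12 13 14
a[i]:  22 26 23 19 24 14 37 23 12  8 22  9 30 19
dp:     1  2  2  1  3  1  4  3  1  1  2  2  4  3
max dp = 4, so deletions = 14 − 4 = 10.

10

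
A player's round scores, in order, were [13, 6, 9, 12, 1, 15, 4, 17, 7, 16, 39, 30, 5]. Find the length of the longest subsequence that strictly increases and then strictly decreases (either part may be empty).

8

inc[i] = longest strictly increasing subsequence ending at i; dec[i] = longest strictly decreasing subsequence starting at i:
i:      1  2  3  4  5  6  7  8  9 10 11 12 13
a[i]:  13  6  9 12  1 15  4 17  7 16 39 30  5
inc:    1  1  2  3  1  4  2  5  3  5  6  6  3
dec:    4  2  3  3  1  3  1  3  2  2  3  2  1
Best peak at i=11 (value 39): inc=6, dec=3, length 6+3−1 = 8.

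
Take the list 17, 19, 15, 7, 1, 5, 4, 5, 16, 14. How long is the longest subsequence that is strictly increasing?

4

Track the smallest tail for each achievable length (strict):
17 → extends → [17]
19 → extends → [17, 19]
15 → replaces 17 → [15, 19]
7 → replaces 15 → [7, 19]
1 → replaces 7 → [1, 19]
5 → replaces 19 → [1, 5]
4 → replaces 5 → [1, 4]
5 → extends → [1, 4, 5]
16 → extends → [1, 4, 5, 16]
14 → replaces 16 → [1, 4, 5, 14]
Four tails, so the longest strictly increasing subsequence has length 4 (e.g. 1, 4, 5, 16).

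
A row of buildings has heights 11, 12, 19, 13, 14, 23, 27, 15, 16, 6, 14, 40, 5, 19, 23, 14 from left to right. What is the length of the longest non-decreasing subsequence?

8

Let dp[i] be the length of the longest such subsequence ending at index i:
i:      1  2  3  4  5  6  7  8  9 10 11 12 13 14 15 16
a[i]:  11 12 19 13 14 23 27 15 16  6 14 40  5 19 23 14
dp:     1  2  3  3  4  5  6  5  6  1  5  7  1  7  8  6
Maximum dp value is 8.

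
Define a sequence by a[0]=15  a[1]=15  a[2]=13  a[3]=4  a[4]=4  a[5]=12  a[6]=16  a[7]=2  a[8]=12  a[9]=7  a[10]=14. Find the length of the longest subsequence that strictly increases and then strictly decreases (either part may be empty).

5

inc[i] = longest strictly increasing subsequence ending at i; dec[i] = longest strictly decreasing subsequence starting at i:
i:      0  1  2  3  4  5  6  7  8  9 10
a[i]:  15 15 13  4  4 12 16  2 12  7 14
inc:    1  1  1  1  1  2  3  1  2  2  3
dec:    4  4  3  2  2  2  3  1  2  1  1
Best peak at i=6 (value 16): inc=3, dec=3, length 3+3−1 = 5.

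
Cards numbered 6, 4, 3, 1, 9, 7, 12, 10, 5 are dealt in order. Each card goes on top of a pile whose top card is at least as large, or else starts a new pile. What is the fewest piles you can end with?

3

Place each on the leftmost legal pile:
6 → new pile 1 (tops now [6])
4 → pile 1 (tops now [4])
3 → pile 1 (tops now [3])
1 → pile 1 (tops now [1])
9 → new pile 2 (tops now [1, 9])
7 → pile 2 (tops now [1, 7])
12 → new pile 3 (tops now [1, 7, 12])
10 → pile 3 (tops now [1, 7, 10])
5 → pile 2 (tops now [1, 5, 10])
Three piles.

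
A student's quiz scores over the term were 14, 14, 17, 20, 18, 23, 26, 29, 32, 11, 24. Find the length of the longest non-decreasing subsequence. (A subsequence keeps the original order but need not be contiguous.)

8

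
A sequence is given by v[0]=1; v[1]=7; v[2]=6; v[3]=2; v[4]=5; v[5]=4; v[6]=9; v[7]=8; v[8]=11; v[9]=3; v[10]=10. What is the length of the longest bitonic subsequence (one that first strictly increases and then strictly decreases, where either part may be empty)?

inc[i] = longest strictly increasing subsequence ending at i; dec[i] = longest strictly decreasing subsequence starting at i:
i:      0  1  2  3  4  5  6  7  8  9 10
v[i]:   1  7  6  2  5  4  9  8 11  3 10
inc:    1  2  2  2  3  3  4  4  5  3  5
dec:    1  5  4  1  3  2  3  2  2  1  1
Best peak at i=1 (value 7): inc=2, dec=5, length 2+5−1 = 6.

6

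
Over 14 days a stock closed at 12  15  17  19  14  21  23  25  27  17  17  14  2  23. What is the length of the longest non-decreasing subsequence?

8

Track the smallest tail for each achievable length (allowing ties):
12 → extends → [12]
15 → extends → [12, 15]
17 → extends → [12, 15, 17]
19 → extends → [12, 15, 17, 19]
14 → replaces 15 → [12, 14, 17, 19]
21 → extends → [12, 14, 17, 19, 21]
23 → extends → [12, 14, 17, 19, 21, 23]
25 → extends → [12, 14, 17, 19, 21, 23, 25]
27 → extends → [12, 14, 17, 19, 21, 23, 25, 27]
17 → replaces 19 → [12, 14, 17, 17, 21, 23, 25, 27]
17 → replaces 21 → [12, 14, 17, 17, 17, 23, 25, 27]
14 → replaces 17 → [12, 14, 14, 17, 17, 23, 25, 27]
2 → replaces 12 → [2, 14, 14, 17, 17, 23, 25, 27]
23 → replaces 25 → [2, 14, 14, 17, 17, 23, 23, 27]
Eight tails, so the longest non-decreasing subsequence has length 8 (e.g. 12, 15, 17, 19, 21, 23, 25, 27).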